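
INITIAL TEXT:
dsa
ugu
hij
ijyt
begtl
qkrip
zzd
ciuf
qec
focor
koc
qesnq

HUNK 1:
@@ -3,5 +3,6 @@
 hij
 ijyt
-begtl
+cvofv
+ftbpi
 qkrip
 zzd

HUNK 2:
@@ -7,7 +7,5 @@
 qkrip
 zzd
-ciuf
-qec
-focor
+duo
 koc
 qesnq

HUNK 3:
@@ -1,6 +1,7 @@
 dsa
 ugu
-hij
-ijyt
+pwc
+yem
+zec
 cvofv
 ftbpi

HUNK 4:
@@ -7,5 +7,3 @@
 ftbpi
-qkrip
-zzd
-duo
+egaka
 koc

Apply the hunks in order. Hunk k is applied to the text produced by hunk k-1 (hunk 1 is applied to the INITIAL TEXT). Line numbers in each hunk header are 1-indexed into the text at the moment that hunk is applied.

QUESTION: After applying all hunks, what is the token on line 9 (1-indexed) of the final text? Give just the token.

Hunk 1: at line 3 remove [begtl] add [cvofv,ftbpi] -> 13 lines: dsa ugu hij ijyt cvofv ftbpi qkrip zzd ciuf qec focor koc qesnq
Hunk 2: at line 7 remove [ciuf,qec,focor] add [duo] -> 11 lines: dsa ugu hij ijyt cvofv ftbpi qkrip zzd duo koc qesnq
Hunk 3: at line 1 remove [hij,ijyt] add [pwc,yem,zec] -> 12 lines: dsa ugu pwc yem zec cvofv ftbpi qkrip zzd duo koc qesnq
Hunk 4: at line 7 remove [qkrip,zzd,duo] add [egaka] -> 10 lines: dsa ugu pwc yem zec cvofv ftbpi egaka koc qesnq
Final line 9: koc

Answer: koc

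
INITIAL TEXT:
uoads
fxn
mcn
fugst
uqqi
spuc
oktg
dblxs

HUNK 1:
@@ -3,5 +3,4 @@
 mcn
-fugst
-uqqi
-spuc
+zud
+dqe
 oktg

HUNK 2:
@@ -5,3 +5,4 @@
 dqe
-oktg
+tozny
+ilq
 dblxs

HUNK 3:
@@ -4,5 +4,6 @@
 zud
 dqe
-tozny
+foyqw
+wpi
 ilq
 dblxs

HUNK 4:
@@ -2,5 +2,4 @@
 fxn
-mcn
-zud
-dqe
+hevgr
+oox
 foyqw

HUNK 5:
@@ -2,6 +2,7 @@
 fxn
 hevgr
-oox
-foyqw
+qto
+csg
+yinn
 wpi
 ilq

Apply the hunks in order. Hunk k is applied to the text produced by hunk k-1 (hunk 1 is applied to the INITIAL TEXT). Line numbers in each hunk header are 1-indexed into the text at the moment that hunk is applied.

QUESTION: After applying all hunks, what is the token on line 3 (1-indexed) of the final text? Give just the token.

Hunk 1: at line 3 remove [fugst,uqqi,spuc] add [zud,dqe] -> 7 lines: uoads fxn mcn zud dqe oktg dblxs
Hunk 2: at line 5 remove [oktg] add [tozny,ilq] -> 8 lines: uoads fxn mcn zud dqe tozny ilq dblxs
Hunk 3: at line 4 remove [tozny] add [foyqw,wpi] -> 9 lines: uoads fxn mcn zud dqe foyqw wpi ilq dblxs
Hunk 4: at line 2 remove [mcn,zud,dqe] add [hevgr,oox] -> 8 lines: uoads fxn hevgr oox foyqw wpi ilq dblxs
Hunk 5: at line 2 remove [oox,foyqw] add [qto,csg,yinn] -> 9 lines: uoads fxn hevgr qto csg yinn wpi ilq dblxs
Final line 3: hevgr

Answer: hevgr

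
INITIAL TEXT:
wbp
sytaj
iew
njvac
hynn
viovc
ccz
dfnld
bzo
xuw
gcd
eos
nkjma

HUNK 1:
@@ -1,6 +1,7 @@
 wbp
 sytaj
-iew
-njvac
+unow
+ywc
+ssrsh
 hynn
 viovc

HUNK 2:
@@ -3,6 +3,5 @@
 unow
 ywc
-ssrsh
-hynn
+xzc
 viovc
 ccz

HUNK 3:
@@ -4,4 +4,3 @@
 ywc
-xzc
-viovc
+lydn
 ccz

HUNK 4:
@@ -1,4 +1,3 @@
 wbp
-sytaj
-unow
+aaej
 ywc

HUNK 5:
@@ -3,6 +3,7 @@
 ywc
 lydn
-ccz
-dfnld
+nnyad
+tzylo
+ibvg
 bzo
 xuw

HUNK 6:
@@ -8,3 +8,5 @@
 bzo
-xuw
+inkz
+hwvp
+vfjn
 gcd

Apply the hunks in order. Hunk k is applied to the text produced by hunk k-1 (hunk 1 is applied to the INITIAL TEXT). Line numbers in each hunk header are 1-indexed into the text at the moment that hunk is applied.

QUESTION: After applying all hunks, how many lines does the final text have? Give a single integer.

Hunk 1: at line 1 remove [iew,njvac] add [unow,ywc,ssrsh] -> 14 lines: wbp sytaj unow ywc ssrsh hynn viovc ccz dfnld bzo xuw gcd eos nkjma
Hunk 2: at line 3 remove [ssrsh,hynn] add [xzc] -> 13 lines: wbp sytaj unow ywc xzc viovc ccz dfnld bzo xuw gcd eos nkjma
Hunk 3: at line 4 remove [xzc,viovc] add [lydn] -> 12 lines: wbp sytaj unow ywc lydn ccz dfnld bzo xuw gcd eos nkjma
Hunk 4: at line 1 remove [sytaj,unow] add [aaej] -> 11 lines: wbp aaej ywc lydn ccz dfnld bzo xuw gcd eos nkjma
Hunk 5: at line 3 remove [ccz,dfnld] add [nnyad,tzylo,ibvg] -> 12 lines: wbp aaej ywc lydn nnyad tzylo ibvg bzo xuw gcd eos nkjma
Hunk 6: at line 8 remove [xuw] add [inkz,hwvp,vfjn] -> 14 lines: wbp aaej ywc lydn nnyad tzylo ibvg bzo inkz hwvp vfjn gcd eos nkjma
Final line count: 14

Answer: 14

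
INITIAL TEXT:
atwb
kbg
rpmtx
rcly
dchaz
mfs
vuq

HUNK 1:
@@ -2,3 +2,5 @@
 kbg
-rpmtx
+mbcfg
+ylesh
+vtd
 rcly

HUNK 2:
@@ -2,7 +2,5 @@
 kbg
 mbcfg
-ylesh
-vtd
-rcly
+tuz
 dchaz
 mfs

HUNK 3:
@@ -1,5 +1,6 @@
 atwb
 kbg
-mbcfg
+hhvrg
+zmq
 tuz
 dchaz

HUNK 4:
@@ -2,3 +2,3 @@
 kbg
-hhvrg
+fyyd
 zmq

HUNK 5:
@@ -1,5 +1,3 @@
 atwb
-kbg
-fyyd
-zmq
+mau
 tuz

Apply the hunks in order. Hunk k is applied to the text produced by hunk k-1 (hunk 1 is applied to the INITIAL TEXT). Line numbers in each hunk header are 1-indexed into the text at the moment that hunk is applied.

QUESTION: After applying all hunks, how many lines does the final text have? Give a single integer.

Answer: 6

Derivation:
Hunk 1: at line 2 remove [rpmtx] add [mbcfg,ylesh,vtd] -> 9 lines: atwb kbg mbcfg ylesh vtd rcly dchaz mfs vuq
Hunk 2: at line 2 remove [ylesh,vtd,rcly] add [tuz] -> 7 lines: atwb kbg mbcfg tuz dchaz mfs vuq
Hunk 3: at line 1 remove [mbcfg] add [hhvrg,zmq] -> 8 lines: atwb kbg hhvrg zmq tuz dchaz mfs vuq
Hunk 4: at line 2 remove [hhvrg] add [fyyd] -> 8 lines: atwb kbg fyyd zmq tuz dchaz mfs vuq
Hunk 5: at line 1 remove [kbg,fyyd,zmq] add [mau] -> 6 lines: atwb mau tuz dchaz mfs vuq
Final line count: 6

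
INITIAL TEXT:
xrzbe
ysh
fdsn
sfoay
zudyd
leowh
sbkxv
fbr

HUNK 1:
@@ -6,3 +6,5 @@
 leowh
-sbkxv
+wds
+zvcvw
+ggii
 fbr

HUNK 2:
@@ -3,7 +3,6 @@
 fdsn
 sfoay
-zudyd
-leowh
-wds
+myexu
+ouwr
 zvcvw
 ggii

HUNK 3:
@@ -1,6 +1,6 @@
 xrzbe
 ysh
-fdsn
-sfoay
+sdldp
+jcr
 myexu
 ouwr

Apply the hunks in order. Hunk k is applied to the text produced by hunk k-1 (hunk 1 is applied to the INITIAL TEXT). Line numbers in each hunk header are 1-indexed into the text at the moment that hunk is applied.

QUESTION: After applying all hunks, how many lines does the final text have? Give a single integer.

Answer: 9

Derivation:
Hunk 1: at line 6 remove [sbkxv] add [wds,zvcvw,ggii] -> 10 lines: xrzbe ysh fdsn sfoay zudyd leowh wds zvcvw ggii fbr
Hunk 2: at line 3 remove [zudyd,leowh,wds] add [myexu,ouwr] -> 9 lines: xrzbe ysh fdsn sfoay myexu ouwr zvcvw ggii fbr
Hunk 3: at line 1 remove [fdsn,sfoay] add [sdldp,jcr] -> 9 lines: xrzbe ysh sdldp jcr myexu ouwr zvcvw ggii fbr
Final line count: 9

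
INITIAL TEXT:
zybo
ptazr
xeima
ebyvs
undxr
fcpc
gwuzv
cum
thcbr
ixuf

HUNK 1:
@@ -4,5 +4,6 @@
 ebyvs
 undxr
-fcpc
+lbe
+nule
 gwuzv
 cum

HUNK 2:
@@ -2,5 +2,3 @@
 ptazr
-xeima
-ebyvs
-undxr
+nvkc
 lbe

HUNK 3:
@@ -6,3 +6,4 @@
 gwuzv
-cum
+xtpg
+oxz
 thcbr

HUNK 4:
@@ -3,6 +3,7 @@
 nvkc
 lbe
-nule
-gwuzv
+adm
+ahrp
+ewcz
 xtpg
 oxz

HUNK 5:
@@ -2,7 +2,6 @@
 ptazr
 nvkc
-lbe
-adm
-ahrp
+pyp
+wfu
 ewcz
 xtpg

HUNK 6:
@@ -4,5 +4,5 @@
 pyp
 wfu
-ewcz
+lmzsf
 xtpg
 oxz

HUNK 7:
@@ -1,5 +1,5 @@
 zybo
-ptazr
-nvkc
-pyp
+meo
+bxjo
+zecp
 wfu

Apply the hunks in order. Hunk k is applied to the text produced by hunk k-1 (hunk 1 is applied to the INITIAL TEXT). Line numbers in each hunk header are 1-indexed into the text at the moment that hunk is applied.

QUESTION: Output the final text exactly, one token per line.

Answer: zybo
meo
bxjo
zecp
wfu
lmzsf
xtpg
oxz
thcbr
ixuf

Derivation:
Hunk 1: at line 4 remove [fcpc] add [lbe,nule] -> 11 lines: zybo ptazr xeima ebyvs undxr lbe nule gwuzv cum thcbr ixuf
Hunk 2: at line 2 remove [xeima,ebyvs,undxr] add [nvkc] -> 9 lines: zybo ptazr nvkc lbe nule gwuzv cum thcbr ixuf
Hunk 3: at line 6 remove [cum] add [xtpg,oxz] -> 10 lines: zybo ptazr nvkc lbe nule gwuzv xtpg oxz thcbr ixuf
Hunk 4: at line 3 remove [nule,gwuzv] add [adm,ahrp,ewcz] -> 11 lines: zybo ptazr nvkc lbe adm ahrp ewcz xtpg oxz thcbr ixuf
Hunk 5: at line 2 remove [lbe,adm,ahrp] add [pyp,wfu] -> 10 lines: zybo ptazr nvkc pyp wfu ewcz xtpg oxz thcbr ixuf
Hunk 6: at line 4 remove [ewcz] add [lmzsf] -> 10 lines: zybo ptazr nvkc pyp wfu lmzsf xtpg oxz thcbr ixuf
Hunk 7: at line 1 remove [ptazr,nvkc,pyp] add [meo,bxjo,zecp] -> 10 lines: zybo meo bxjo zecp wfu lmzsf xtpg oxz thcbr ixuf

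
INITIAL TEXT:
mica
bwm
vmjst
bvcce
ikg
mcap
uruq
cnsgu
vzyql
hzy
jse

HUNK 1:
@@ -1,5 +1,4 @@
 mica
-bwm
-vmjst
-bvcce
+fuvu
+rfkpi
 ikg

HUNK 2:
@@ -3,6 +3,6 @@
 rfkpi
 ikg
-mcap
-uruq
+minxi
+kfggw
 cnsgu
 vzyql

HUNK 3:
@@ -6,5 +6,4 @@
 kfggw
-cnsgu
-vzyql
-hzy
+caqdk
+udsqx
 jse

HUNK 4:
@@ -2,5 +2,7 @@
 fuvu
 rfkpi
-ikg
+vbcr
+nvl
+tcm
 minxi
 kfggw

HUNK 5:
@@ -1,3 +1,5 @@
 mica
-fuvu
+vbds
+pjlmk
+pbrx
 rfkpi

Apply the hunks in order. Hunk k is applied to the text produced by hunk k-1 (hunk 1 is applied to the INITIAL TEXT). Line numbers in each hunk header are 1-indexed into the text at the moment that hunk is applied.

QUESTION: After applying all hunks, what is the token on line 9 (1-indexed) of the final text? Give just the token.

Hunk 1: at line 1 remove [bwm,vmjst,bvcce] add [fuvu,rfkpi] -> 10 lines: mica fuvu rfkpi ikg mcap uruq cnsgu vzyql hzy jse
Hunk 2: at line 3 remove [mcap,uruq] add [minxi,kfggw] -> 10 lines: mica fuvu rfkpi ikg minxi kfggw cnsgu vzyql hzy jse
Hunk 3: at line 6 remove [cnsgu,vzyql,hzy] add [caqdk,udsqx] -> 9 lines: mica fuvu rfkpi ikg minxi kfggw caqdk udsqx jse
Hunk 4: at line 2 remove [ikg] add [vbcr,nvl,tcm] -> 11 lines: mica fuvu rfkpi vbcr nvl tcm minxi kfggw caqdk udsqx jse
Hunk 5: at line 1 remove [fuvu] add [vbds,pjlmk,pbrx] -> 13 lines: mica vbds pjlmk pbrx rfkpi vbcr nvl tcm minxi kfggw caqdk udsqx jse
Final line 9: minxi

Answer: minxi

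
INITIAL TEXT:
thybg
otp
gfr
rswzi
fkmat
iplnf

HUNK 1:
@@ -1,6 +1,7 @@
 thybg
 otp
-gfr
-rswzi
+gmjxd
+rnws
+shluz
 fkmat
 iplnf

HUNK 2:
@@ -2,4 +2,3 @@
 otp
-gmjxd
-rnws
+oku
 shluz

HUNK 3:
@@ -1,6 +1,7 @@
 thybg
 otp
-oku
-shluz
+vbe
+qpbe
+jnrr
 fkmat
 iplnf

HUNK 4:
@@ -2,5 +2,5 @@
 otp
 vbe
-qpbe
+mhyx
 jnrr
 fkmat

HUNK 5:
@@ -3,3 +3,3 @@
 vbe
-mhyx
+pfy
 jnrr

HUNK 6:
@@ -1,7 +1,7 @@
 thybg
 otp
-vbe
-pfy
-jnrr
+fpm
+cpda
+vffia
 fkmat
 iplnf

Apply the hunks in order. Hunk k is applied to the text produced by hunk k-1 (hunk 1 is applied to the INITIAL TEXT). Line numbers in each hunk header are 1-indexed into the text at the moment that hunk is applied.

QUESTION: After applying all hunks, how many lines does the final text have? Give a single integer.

Hunk 1: at line 1 remove [gfr,rswzi] add [gmjxd,rnws,shluz] -> 7 lines: thybg otp gmjxd rnws shluz fkmat iplnf
Hunk 2: at line 2 remove [gmjxd,rnws] add [oku] -> 6 lines: thybg otp oku shluz fkmat iplnf
Hunk 3: at line 1 remove [oku,shluz] add [vbe,qpbe,jnrr] -> 7 lines: thybg otp vbe qpbe jnrr fkmat iplnf
Hunk 4: at line 2 remove [qpbe] add [mhyx] -> 7 lines: thybg otp vbe mhyx jnrr fkmat iplnf
Hunk 5: at line 3 remove [mhyx] add [pfy] -> 7 lines: thybg otp vbe pfy jnrr fkmat iplnf
Hunk 6: at line 1 remove [vbe,pfy,jnrr] add [fpm,cpda,vffia] -> 7 lines: thybg otp fpm cpda vffia fkmat iplnf
Final line count: 7

Answer: 7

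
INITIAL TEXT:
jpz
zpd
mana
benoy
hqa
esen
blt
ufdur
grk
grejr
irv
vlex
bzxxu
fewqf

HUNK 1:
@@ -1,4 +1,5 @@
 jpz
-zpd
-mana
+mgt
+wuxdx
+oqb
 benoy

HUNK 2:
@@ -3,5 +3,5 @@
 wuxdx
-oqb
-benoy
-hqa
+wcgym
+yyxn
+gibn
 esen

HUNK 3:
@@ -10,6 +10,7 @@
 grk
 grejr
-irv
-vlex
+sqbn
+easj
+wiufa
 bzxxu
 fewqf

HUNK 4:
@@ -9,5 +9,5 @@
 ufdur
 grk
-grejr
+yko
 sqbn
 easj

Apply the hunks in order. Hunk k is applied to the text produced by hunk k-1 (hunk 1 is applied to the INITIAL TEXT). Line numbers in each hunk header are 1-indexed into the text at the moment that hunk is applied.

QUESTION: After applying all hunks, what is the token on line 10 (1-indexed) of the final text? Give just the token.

Hunk 1: at line 1 remove [zpd,mana] add [mgt,wuxdx,oqb] -> 15 lines: jpz mgt wuxdx oqb benoy hqa esen blt ufdur grk grejr irv vlex bzxxu fewqf
Hunk 2: at line 3 remove [oqb,benoy,hqa] add [wcgym,yyxn,gibn] -> 15 lines: jpz mgt wuxdx wcgym yyxn gibn esen blt ufdur grk grejr irv vlex bzxxu fewqf
Hunk 3: at line 10 remove [irv,vlex] add [sqbn,easj,wiufa] -> 16 lines: jpz mgt wuxdx wcgym yyxn gibn esen blt ufdur grk grejr sqbn easj wiufa bzxxu fewqf
Hunk 4: at line 9 remove [grejr] add [yko] -> 16 lines: jpz mgt wuxdx wcgym yyxn gibn esen blt ufdur grk yko sqbn easj wiufa bzxxu fewqf
Final line 10: grk

Answer: grk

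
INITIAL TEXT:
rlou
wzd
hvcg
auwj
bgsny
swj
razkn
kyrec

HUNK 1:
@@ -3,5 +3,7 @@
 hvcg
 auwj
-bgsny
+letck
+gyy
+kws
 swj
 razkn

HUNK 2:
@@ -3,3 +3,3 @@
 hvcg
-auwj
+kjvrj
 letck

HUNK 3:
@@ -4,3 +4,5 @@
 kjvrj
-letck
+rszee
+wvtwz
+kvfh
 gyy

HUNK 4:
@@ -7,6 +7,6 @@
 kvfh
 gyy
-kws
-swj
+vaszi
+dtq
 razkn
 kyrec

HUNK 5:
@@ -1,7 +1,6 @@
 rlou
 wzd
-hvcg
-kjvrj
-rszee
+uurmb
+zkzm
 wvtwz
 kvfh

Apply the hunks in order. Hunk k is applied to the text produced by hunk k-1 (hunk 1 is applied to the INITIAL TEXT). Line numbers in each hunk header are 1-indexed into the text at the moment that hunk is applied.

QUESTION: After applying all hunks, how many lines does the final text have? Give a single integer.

Hunk 1: at line 3 remove [bgsny] add [letck,gyy,kws] -> 10 lines: rlou wzd hvcg auwj letck gyy kws swj razkn kyrec
Hunk 2: at line 3 remove [auwj] add [kjvrj] -> 10 lines: rlou wzd hvcg kjvrj letck gyy kws swj razkn kyrec
Hunk 3: at line 4 remove [letck] add [rszee,wvtwz,kvfh] -> 12 lines: rlou wzd hvcg kjvrj rszee wvtwz kvfh gyy kws swj razkn kyrec
Hunk 4: at line 7 remove [kws,swj] add [vaszi,dtq] -> 12 lines: rlou wzd hvcg kjvrj rszee wvtwz kvfh gyy vaszi dtq razkn kyrec
Hunk 5: at line 1 remove [hvcg,kjvrj,rszee] add [uurmb,zkzm] -> 11 lines: rlou wzd uurmb zkzm wvtwz kvfh gyy vaszi dtq razkn kyrec
Final line count: 11

Answer: 11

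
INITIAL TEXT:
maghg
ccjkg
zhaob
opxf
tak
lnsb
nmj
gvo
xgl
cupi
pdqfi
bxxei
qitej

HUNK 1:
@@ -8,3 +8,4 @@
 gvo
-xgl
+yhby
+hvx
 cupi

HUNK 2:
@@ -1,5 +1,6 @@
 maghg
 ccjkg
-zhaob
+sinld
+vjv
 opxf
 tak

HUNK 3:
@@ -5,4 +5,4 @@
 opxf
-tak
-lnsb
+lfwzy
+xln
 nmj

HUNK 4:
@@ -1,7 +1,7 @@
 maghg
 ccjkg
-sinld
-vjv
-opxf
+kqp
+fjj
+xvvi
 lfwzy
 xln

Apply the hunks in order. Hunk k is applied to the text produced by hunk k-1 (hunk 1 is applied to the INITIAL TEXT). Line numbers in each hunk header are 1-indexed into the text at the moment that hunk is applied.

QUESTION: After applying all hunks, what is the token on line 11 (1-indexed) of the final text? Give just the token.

Answer: hvx

Derivation:
Hunk 1: at line 8 remove [xgl] add [yhby,hvx] -> 14 lines: maghg ccjkg zhaob opxf tak lnsb nmj gvo yhby hvx cupi pdqfi bxxei qitej
Hunk 2: at line 1 remove [zhaob] add [sinld,vjv] -> 15 lines: maghg ccjkg sinld vjv opxf tak lnsb nmj gvo yhby hvx cupi pdqfi bxxei qitej
Hunk 3: at line 5 remove [tak,lnsb] add [lfwzy,xln] -> 15 lines: maghg ccjkg sinld vjv opxf lfwzy xln nmj gvo yhby hvx cupi pdqfi bxxei qitej
Hunk 4: at line 1 remove [sinld,vjv,opxf] add [kqp,fjj,xvvi] -> 15 lines: maghg ccjkg kqp fjj xvvi lfwzy xln nmj gvo yhby hvx cupi pdqfi bxxei qitej
Final line 11: hvx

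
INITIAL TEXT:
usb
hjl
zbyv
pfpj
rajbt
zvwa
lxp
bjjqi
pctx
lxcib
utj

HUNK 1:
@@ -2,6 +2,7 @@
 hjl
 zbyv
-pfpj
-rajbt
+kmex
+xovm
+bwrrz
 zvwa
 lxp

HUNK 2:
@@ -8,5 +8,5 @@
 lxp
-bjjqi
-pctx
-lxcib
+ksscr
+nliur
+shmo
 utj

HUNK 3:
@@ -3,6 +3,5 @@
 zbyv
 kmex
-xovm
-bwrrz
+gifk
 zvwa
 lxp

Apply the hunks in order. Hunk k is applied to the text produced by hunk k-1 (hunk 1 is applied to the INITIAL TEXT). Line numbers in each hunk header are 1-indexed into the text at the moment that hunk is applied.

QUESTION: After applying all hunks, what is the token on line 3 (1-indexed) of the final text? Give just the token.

Hunk 1: at line 2 remove [pfpj,rajbt] add [kmex,xovm,bwrrz] -> 12 lines: usb hjl zbyv kmex xovm bwrrz zvwa lxp bjjqi pctx lxcib utj
Hunk 2: at line 8 remove [bjjqi,pctx,lxcib] add [ksscr,nliur,shmo] -> 12 lines: usb hjl zbyv kmex xovm bwrrz zvwa lxp ksscr nliur shmo utj
Hunk 3: at line 3 remove [xovm,bwrrz] add [gifk] -> 11 lines: usb hjl zbyv kmex gifk zvwa lxp ksscr nliur shmo utj
Final line 3: zbyv

Answer: zbyv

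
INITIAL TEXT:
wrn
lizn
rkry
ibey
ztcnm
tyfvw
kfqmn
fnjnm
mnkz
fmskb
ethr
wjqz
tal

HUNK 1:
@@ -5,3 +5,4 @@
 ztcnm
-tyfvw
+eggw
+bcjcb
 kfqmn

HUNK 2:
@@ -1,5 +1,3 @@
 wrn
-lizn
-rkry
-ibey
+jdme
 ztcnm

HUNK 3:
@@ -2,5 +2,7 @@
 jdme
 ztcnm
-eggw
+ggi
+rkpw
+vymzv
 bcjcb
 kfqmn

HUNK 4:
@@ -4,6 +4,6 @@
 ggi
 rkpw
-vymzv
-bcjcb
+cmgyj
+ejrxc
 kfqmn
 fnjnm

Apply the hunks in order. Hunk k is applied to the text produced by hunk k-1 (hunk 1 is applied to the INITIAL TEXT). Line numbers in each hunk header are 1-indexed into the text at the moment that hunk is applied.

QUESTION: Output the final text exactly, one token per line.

Hunk 1: at line 5 remove [tyfvw] add [eggw,bcjcb] -> 14 lines: wrn lizn rkry ibey ztcnm eggw bcjcb kfqmn fnjnm mnkz fmskb ethr wjqz tal
Hunk 2: at line 1 remove [lizn,rkry,ibey] add [jdme] -> 12 lines: wrn jdme ztcnm eggw bcjcb kfqmn fnjnm mnkz fmskb ethr wjqz tal
Hunk 3: at line 2 remove [eggw] add [ggi,rkpw,vymzv] -> 14 lines: wrn jdme ztcnm ggi rkpw vymzv bcjcb kfqmn fnjnm mnkz fmskb ethr wjqz tal
Hunk 4: at line 4 remove [vymzv,bcjcb] add [cmgyj,ejrxc] -> 14 lines: wrn jdme ztcnm ggi rkpw cmgyj ejrxc kfqmn fnjnm mnkz fmskb ethr wjqz tal

Answer: wrn
jdme
ztcnm
ggi
rkpw
cmgyj
ejrxc
kfqmn
fnjnm
mnkz
fmskb
ethr
wjqz
tal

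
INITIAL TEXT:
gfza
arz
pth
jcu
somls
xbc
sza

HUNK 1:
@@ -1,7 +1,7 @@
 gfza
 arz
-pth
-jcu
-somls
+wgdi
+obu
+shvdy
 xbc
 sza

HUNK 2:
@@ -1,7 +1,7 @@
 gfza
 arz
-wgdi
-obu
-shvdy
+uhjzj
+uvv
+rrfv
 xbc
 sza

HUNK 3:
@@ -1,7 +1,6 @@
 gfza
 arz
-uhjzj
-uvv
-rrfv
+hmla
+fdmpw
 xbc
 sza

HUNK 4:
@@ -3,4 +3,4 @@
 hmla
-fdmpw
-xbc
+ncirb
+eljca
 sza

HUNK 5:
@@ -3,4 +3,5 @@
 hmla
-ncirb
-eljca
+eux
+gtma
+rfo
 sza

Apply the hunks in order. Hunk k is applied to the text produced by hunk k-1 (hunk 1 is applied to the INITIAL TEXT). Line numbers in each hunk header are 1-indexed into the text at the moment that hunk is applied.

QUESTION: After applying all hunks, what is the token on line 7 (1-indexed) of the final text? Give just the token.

Hunk 1: at line 1 remove [pth,jcu,somls] add [wgdi,obu,shvdy] -> 7 lines: gfza arz wgdi obu shvdy xbc sza
Hunk 2: at line 1 remove [wgdi,obu,shvdy] add [uhjzj,uvv,rrfv] -> 7 lines: gfza arz uhjzj uvv rrfv xbc sza
Hunk 3: at line 1 remove [uhjzj,uvv,rrfv] add [hmla,fdmpw] -> 6 lines: gfza arz hmla fdmpw xbc sza
Hunk 4: at line 3 remove [fdmpw,xbc] add [ncirb,eljca] -> 6 lines: gfza arz hmla ncirb eljca sza
Hunk 5: at line 3 remove [ncirb,eljca] add [eux,gtma,rfo] -> 7 lines: gfza arz hmla eux gtma rfo sza
Final line 7: sza

Answer: sza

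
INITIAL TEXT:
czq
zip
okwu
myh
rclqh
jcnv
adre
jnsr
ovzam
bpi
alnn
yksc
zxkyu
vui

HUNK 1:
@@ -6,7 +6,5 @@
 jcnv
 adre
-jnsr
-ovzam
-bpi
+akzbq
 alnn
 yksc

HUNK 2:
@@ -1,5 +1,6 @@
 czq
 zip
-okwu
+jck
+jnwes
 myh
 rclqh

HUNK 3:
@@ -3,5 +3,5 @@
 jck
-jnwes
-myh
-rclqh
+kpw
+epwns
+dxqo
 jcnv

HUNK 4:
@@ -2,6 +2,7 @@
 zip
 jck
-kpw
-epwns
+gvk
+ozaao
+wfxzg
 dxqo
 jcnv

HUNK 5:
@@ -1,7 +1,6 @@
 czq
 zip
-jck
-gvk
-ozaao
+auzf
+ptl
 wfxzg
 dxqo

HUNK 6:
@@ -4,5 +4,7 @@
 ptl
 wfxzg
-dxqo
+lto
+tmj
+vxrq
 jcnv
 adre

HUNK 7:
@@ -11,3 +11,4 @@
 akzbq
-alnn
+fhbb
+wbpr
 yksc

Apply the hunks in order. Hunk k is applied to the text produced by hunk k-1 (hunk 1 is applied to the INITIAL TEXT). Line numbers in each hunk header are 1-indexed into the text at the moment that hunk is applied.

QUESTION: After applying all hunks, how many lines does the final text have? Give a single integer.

Hunk 1: at line 6 remove [jnsr,ovzam,bpi] add [akzbq] -> 12 lines: czq zip okwu myh rclqh jcnv adre akzbq alnn yksc zxkyu vui
Hunk 2: at line 1 remove [okwu] add [jck,jnwes] -> 13 lines: czq zip jck jnwes myh rclqh jcnv adre akzbq alnn yksc zxkyu vui
Hunk 3: at line 3 remove [jnwes,myh,rclqh] add [kpw,epwns,dxqo] -> 13 lines: czq zip jck kpw epwns dxqo jcnv adre akzbq alnn yksc zxkyu vui
Hunk 4: at line 2 remove [kpw,epwns] add [gvk,ozaao,wfxzg] -> 14 lines: czq zip jck gvk ozaao wfxzg dxqo jcnv adre akzbq alnn yksc zxkyu vui
Hunk 5: at line 1 remove [jck,gvk,ozaao] add [auzf,ptl] -> 13 lines: czq zip auzf ptl wfxzg dxqo jcnv adre akzbq alnn yksc zxkyu vui
Hunk 6: at line 4 remove [dxqo] add [lto,tmj,vxrq] -> 15 lines: czq zip auzf ptl wfxzg lto tmj vxrq jcnv adre akzbq alnn yksc zxkyu vui
Hunk 7: at line 11 remove [alnn] add [fhbb,wbpr] -> 16 lines: czq zip auzf ptl wfxzg lto tmj vxrq jcnv adre akzbq fhbb wbpr yksc zxkyu vui
Final line count: 16

Answer: 16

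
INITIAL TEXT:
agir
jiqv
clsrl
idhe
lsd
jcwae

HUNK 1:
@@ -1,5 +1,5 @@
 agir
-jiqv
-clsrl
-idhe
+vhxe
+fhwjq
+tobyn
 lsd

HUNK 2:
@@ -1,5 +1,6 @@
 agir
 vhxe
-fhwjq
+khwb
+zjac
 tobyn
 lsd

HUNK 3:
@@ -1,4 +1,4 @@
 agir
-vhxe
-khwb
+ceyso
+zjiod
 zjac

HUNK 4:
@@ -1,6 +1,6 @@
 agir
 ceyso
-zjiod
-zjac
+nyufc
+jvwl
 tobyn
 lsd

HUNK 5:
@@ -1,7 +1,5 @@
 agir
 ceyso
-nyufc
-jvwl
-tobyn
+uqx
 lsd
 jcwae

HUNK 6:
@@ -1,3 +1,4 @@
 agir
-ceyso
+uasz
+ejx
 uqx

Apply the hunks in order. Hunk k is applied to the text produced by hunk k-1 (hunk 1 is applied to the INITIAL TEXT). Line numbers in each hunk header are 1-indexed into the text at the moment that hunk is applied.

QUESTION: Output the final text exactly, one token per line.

Answer: agir
uasz
ejx
uqx
lsd
jcwae

Derivation:
Hunk 1: at line 1 remove [jiqv,clsrl,idhe] add [vhxe,fhwjq,tobyn] -> 6 lines: agir vhxe fhwjq tobyn lsd jcwae
Hunk 2: at line 1 remove [fhwjq] add [khwb,zjac] -> 7 lines: agir vhxe khwb zjac tobyn lsd jcwae
Hunk 3: at line 1 remove [vhxe,khwb] add [ceyso,zjiod] -> 7 lines: agir ceyso zjiod zjac tobyn lsd jcwae
Hunk 4: at line 1 remove [zjiod,zjac] add [nyufc,jvwl] -> 7 lines: agir ceyso nyufc jvwl tobyn lsd jcwae
Hunk 5: at line 1 remove [nyufc,jvwl,tobyn] add [uqx] -> 5 lines: agir ceyso uqx lsd jcwae
Hunk 6: at line 1 remove [ceyso] add [uasz,ejx] -> 6 lines: agir uasz ejx uqx lsd jcwae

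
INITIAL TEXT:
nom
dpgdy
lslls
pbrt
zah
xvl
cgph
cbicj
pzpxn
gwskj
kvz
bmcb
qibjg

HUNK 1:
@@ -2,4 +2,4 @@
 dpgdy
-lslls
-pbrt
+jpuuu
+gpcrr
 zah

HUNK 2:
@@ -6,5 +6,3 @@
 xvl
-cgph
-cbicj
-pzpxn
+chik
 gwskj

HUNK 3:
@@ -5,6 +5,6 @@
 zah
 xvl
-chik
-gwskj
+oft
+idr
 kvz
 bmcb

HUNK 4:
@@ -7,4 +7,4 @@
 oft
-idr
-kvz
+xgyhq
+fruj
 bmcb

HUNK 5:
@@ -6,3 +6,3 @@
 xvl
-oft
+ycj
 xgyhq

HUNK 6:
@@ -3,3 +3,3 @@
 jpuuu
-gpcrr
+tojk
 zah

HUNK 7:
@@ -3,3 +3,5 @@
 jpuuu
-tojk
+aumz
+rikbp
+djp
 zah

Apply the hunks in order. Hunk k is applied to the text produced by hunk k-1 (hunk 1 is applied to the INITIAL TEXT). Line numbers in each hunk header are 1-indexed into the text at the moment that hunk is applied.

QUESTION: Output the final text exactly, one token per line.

Hunk 1: at line 2 remove [lslls,pbrt] add [jpuuu,gpcrr] -> 13 lines: nom dpgdy jpuuu gpcrr zah xvl cgph cbicj pzpxn gwskj kvz bmcb qibjg
Hunk 2: at line 6 remove [cgph,cbicj,pzpxn] add [chik] -> 11 lines: nom dpgdy jpuuu gpcrr zah xvl chik gwskj kvz bmcb qibjg
Hunk 3: at line 5 remove [chik,gwskj] add [oft,idr] -> 11 lines: nom dpgdy jpuuu gpcrr zah xvl oft idr kvz bmcb qibjg
Hunk 4: at line 7 remove [idr,kvz] add [xgyhq,fruj] -> 11 lines: nom dpgdy jpuuu gpcrr zah xvl oft xgyhq fruj bmcb qibjg
Hunk 5: at line 6 remove [oft] add [ycj] -> 11 lines: nom dpgdy jpuuu gpcrr zah xvl ycj xgyhq fruj bmcb qibjg
Hunk 6: at line 3 remove [gpcrr] add [tojk] -> 11 lines: nom dpgdy jpuuu tojk zah xvl ycj xgyhq fruj bmcb qibjg
Hunk 7: at line 3 remove [tojk] add [aumz,rikbp,djp] -> 13 lines: nom dpgdy jpuuu aumz rikbp djp zah xvl ycj xgyhq fruj bmcb qibjg

Answer: nom
dpgdy
jpuuu
aumz
rikbp
djp
zah
xvl
ycj
xgyhq
fruj
bmcb
qibjg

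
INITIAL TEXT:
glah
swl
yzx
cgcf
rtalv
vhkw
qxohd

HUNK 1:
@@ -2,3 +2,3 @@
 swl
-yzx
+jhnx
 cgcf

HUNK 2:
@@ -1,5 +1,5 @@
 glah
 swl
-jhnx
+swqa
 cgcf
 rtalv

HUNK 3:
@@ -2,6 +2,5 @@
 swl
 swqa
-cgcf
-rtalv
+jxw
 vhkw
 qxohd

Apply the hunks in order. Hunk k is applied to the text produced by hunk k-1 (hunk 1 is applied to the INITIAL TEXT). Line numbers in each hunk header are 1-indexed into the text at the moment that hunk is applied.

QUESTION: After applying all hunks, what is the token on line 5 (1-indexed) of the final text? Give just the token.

Hunk 1: at line 2 remove [yzx] add [jhnx] -> 7 lines: glah swl jhnx cgcf rtalv vhkw qxohd
Hunk 2: at line 1 remove [jhnx] add [swqa] -> 7 lines: glah swl swqa cgcf rtalv vhkw qxohd
Hunk 3: at line 2 remove [cgcf,rtalv] add [jxw] -> 6 lines: glah swl swqa jxw vhkw qxohd
Final line 5: vhkw

Answer: vhkw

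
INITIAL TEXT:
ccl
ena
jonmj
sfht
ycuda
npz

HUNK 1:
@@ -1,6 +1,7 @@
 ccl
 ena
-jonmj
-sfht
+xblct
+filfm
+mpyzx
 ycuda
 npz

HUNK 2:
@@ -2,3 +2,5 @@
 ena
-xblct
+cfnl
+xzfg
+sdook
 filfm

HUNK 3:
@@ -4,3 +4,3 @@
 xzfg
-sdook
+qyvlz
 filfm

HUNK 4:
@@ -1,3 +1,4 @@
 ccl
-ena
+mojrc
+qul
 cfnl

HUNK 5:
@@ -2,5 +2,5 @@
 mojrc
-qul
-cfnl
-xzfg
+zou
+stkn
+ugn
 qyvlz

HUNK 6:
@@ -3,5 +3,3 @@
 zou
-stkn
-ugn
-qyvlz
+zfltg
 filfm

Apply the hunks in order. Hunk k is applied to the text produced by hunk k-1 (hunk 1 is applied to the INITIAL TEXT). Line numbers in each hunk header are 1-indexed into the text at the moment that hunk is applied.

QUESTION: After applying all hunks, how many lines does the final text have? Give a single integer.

Hunk 1: at line 1 remove [jonmj,sfht] add [xblct,filfm,mpyzx] -> 7 lines: ccl ena xblct filfm mpyzx ycuda npz
Hunk 2: at line 2 remove [xblct] add [cfnl,xzfg,sdook] -> 9 lines: ccl ena cfnl xzfg sdook filfm mpyzx ycuda npz
Hunk 3: at line 4 remove [sdook] add [qyvlz] -> 9 lines: ccl ena cfnl xzfg qyvlz filfm mpyzx ycuda npz
Hunk 4: at line 1 remove [ena] add [mojrc,qul] -> 10 lines: ccl mojrc qul cfnl xzfg qyvlz filfm mpyzx ycuda npz
Hunk 5: at line 2 remove [qul,cfnl,xzfg] add [zou,stkn,ugn] -> 10 lines: ccl mojrc zou stkn ugn qyvlz filfm mpyzx ycuda npz
Hunk 6: at line 3 remove [stkn,ugn,qyvlz] add [zfltg] -> 8 lines: ccl mojrc zou zfltg filfm mpyzx ycuda npz
Final line count: 8

Answer: 8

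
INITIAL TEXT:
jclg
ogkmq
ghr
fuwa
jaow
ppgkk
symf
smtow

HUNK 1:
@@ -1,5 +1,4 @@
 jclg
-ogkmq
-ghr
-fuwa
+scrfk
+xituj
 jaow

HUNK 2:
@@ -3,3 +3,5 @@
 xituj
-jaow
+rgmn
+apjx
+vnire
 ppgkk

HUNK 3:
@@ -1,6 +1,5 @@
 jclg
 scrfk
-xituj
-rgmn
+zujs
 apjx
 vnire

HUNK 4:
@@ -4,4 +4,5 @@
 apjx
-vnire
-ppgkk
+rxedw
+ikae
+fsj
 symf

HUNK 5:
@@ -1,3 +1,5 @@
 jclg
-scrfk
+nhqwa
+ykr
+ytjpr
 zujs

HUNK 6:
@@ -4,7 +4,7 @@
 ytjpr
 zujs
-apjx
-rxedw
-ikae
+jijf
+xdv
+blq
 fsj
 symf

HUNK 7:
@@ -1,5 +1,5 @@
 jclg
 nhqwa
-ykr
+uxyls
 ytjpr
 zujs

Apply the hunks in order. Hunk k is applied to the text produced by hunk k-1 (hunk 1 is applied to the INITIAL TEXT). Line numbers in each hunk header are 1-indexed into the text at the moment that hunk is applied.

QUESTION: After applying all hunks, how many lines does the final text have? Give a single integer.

Answer: 11

Derivation:
Hunk 1: at line 1 remove [ogkmq,ghr,fuwa] add [scrfk,xituj] -> 7 lines: jclg scrfk xituj jaow ppgkk symf smtow
Hunk 2: at line 3 remove [jaow] add [rgmn,apjx,vnire] -> 9 lines: jclg scrfk xituj rgmn apjx vnire ppgkk symf smtow
Hunk 3: at line 1 remove [xituj,rgmn] add [zujs] -> 8 lines: jclg scrfk zujs apjx vnire ppgkk symf smtow
Hunk 4: at line 4 remove [vnire,ppgkk] add [rxedw,ikae,fsj] -> 9 lines: jclg scrfk zujs apjx rxedw ikae fsj symf smtow
Hunk 5: at line 1 remove [scrfk] add [nhqwa,ykr,ytjpr] -> 11 lines: jclg nhqwa ykr ytjpr zujs apjx rxedw ikae fsj symf smtow
Hunk 6: at line 4 remove [apjx,rxedw,ikae] add [jijf,xdv,blq] -> 11 lines: jclg nhqwa ykr ytjpr zujs jijf xdv blq fsj symf smtow
Hunk 7: at line 1 remove [ykr] add [uxyls] -> 11 lines: jclg nhqwa uxyls ytjpr zujs jijf xdv blq fsj symf smtow
Final line count: 11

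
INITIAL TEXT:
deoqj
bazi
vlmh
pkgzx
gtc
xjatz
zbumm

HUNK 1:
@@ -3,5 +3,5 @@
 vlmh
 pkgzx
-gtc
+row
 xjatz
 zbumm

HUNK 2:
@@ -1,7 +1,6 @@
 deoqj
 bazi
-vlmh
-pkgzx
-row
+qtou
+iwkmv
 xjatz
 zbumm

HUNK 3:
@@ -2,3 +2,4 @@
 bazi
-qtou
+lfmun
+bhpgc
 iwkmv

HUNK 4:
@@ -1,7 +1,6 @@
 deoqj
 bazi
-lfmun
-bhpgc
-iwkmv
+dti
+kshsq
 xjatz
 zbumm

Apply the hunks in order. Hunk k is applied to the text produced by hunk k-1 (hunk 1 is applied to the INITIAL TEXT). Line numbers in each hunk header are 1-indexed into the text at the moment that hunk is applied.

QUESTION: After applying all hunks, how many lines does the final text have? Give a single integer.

Hunk 1: at line 3 remove [gtc] add [row] -> 7 lines: deoqj bazi vlmh pkgzx row xjatz zbumm
Hunk 2: at line 1 remove [vlmh,pkgzx,row] add [qtou,iwkmv] -> 6 lines: deoqj bazi qtou iwkmv xjatz zbumm
Hunk 3: at line 2 remove [qtou] add [lfmun,bhpgc] -> 7 lines: deoqj bazi lfmun bhpgc iwkmv xjatz zbumm
Hunk 4: at line 1 remove [lfmun,bhpgc,iwkmv] add [dti,kshsq] -> 6 lines: deoqj bazi dti kshsq xjatz zbumm
Final line count: 6

Answer: 6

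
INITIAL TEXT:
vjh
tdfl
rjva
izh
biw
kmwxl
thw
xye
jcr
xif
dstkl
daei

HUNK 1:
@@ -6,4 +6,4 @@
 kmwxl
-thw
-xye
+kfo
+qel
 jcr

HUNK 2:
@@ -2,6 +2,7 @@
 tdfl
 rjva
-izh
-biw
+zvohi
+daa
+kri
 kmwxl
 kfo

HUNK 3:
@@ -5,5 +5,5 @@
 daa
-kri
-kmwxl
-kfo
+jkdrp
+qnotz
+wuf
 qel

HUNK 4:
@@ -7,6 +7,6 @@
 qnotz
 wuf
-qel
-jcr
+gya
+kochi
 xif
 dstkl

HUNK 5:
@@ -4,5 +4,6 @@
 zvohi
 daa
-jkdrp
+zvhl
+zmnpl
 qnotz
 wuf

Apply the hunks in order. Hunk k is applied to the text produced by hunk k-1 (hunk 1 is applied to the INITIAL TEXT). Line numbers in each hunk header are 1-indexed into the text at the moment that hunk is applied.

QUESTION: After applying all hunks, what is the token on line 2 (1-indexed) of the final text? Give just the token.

Answer: tdfl

Derivation:
Hunk 1: at line 6 remove [thw,xye] add [kfo,qel] -> 12 lines: vjh tdfl rjva izh biw kmwxl kfo qel jcr xif dstkl daei
Hunk 2: at line 2 remove [izh,biw] add [zvohi,daa,kri] -> 13 lines: vjh tdfl rjva zvohi daa kri kmwxl kfo qel jcr xif dstkl daei
Hunk 3: at line 5 remove [kri,kmwxl,kfo] add [jkdrp,qnotz,wuf] -> 13 lines: vjh tdfl rjva zvohi daa jkdrp qnotz wuf qel jcr xif dstkl daei
Hunk 4: at line 7 remove [qel,jcr] add [gya,kochi] -> 13 lines: vjh tdfl rjva zvohi daa jkdrp qnotz wuf gya kochi xif dstkl daei
Hunk 5: at line 4 remove [jkdrp] add [zvhl,zmnpl] -> 14 lines: vjh tdfl rjva zvohi daa zvhl zmnpl qnotz wuf gya kochi xif dstkl daei
Final line 2: tdfl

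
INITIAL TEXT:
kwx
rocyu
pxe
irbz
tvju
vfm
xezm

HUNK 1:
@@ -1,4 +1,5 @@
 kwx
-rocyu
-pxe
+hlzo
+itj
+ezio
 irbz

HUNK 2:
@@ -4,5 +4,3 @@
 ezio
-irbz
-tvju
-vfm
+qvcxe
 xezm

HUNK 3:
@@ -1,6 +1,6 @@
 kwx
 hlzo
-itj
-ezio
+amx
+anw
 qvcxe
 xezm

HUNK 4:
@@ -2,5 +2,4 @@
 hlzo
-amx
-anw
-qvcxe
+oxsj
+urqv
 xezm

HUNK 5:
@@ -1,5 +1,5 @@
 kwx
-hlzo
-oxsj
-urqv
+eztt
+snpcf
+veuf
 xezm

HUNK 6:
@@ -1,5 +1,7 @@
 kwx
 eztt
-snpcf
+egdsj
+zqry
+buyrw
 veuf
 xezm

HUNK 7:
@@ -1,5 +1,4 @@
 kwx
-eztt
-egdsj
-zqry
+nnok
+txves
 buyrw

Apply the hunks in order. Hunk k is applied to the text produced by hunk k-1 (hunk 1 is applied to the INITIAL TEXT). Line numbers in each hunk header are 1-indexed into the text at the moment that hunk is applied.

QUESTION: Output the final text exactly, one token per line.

Hunk 1: at line 1 remove [rocyu,pxe] add [hlzo,itj,ezio] -> 8 lines: kwx hlzo itj ezio irbz tvju vfm xezm
Hunk 2: at line 4 remove [irbz,tvju,vfm] add [qvcxe] -> 6 lines: kwx hlzo itj ezio qvcxe xezm
Hunk 3: at line 1 remove [itj,ezio] add [amx,anw] -> 6 lines: kwx hlzo amx anw qvcxe xezm
Hunk 4: at line 2 remove [amx,anw,qvcxe] add [oxsj,urqv] -> 5 lines: kwx hlzo oxsj urqv xezm
Hunk 5: at line 1 remove [hlzo,oxsj,urqv] add [eztt,snpcf,veuf] -> 5 lines: kwx eztt snpcf veuf xezm
Hunk 6: at line 1 remove [snpcf] add [egdsj,zqry,buyrw] -> 7 lines: kwx eztt egdsj zqry buyrw veuf xezm
Hunk 7: at line 1 remove [eztt,egdsj,zqry] add [nnok,txves] -> 6 lines: kwx nnok txves buyrw veuf xezm

Answer: kwx
nnok
txves
buyrw
veuf
xezm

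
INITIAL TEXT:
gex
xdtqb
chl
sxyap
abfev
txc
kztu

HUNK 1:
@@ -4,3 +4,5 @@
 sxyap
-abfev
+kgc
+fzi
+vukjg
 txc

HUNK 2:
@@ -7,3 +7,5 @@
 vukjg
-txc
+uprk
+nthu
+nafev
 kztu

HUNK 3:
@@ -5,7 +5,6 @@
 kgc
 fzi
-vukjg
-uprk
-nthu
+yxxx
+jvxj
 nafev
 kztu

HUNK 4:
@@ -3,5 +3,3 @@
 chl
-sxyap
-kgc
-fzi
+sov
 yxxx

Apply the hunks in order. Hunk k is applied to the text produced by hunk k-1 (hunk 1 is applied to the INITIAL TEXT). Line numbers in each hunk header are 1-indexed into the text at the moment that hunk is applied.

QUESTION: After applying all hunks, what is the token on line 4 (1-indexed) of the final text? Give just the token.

Hunk 1: at line 4 remove [abfev] add [kgc,fzi,vukjg] -> 9 lines: gex xdtqb chl sxyap kgc fzi vukjg txc kztu
Hunk 2: at line 7 remove [txc] add [uprk,nthu,nafev] -> 11 lines: gex xdtqb chl sxyap kgc fzi vukjg uprk nthu nafev kztu
Hunk 3: at line 5 remove [vukjg,uprk,nthu] add [yxxx,jvxj] -> 10 lines: gex xdtqb chl sxyap kgc fzi yxxx jvxj nafev kztu
Hunk 4: at line 3 remove [sxyap,kgc,fzi] add [sov] -> 8 lines: gex xdtqb chl sov yxxx jvxj nafev kztu
Final line 4: sov

Answer: sov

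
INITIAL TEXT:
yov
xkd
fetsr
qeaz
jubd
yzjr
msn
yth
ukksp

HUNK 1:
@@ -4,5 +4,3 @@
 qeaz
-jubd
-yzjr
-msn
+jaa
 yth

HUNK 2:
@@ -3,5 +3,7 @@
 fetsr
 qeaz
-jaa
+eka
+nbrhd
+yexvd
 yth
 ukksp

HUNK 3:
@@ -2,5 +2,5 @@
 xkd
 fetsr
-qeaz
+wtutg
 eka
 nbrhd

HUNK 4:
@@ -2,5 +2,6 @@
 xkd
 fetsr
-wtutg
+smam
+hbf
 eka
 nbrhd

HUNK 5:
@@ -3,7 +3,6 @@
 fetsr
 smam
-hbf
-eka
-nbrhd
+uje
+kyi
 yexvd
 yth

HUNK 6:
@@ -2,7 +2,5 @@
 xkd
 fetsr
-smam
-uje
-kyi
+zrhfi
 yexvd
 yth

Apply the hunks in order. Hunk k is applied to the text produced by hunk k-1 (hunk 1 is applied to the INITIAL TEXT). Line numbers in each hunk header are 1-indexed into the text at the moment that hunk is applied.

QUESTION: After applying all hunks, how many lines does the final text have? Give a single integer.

Hunk 1: at line 4 remove [jubd,yzjr,msn] add [jaa] -> 7 lines: yov xkd fetsr qeaz jaa yth ukksp
Hunk 2: at line 3 remove [jaa] add [eka,nbrhd,yexvd] -> 9 lines: yov xkd fetsr qeaz eka nbrhd yexvd yth ukksp
Hunk 3: at line 2 remove [qeaz] add [wtutg] -> 9 lines: yov xkd fetsr wtutg eka nbrhd yexvd yth ukksp
Hunk 4: at line 2 remove [wtutg] add [smam,hbf] -> 10 lines: yov xkd fetsr smam hbf eka nbrhd yexvd yth ukksp
Hunk 5: at line 3 remove [hbf,eka,nbrhd] add [uje,kyi] -> 9 lines: yov xkd fetsr smam uje kyi yexvd yth ukksp
Hunk 6: at line 2 remove [smam,uje,kyi] add [zrhfi] -> 7 lines: yov xkd fetsr zrhfi yexvd yth ukksp
Final line count: 7

Answer: 7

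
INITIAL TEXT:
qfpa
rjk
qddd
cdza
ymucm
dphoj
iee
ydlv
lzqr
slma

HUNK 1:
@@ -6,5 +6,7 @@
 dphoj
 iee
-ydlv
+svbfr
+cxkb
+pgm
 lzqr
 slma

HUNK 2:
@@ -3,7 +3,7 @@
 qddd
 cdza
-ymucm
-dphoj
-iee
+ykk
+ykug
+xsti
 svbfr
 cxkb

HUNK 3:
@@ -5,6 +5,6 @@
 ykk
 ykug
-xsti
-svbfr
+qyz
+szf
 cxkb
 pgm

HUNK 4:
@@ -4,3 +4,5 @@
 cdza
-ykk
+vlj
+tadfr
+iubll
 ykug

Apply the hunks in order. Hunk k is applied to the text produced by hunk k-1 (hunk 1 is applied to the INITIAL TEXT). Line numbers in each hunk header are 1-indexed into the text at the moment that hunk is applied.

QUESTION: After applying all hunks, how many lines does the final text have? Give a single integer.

Answer: 14

Derivation:
Hunk 1: at line 6 remove [ydlv] add [svbfr,cxkb,pgm] -> 12 lines: qfpa rjk qddd cdza ymucm dphoj iee svbfr cxkb pgm lzqr slma
Hunk 2: at line 3 remove [ymucm,dphoj,iee] add [ykk,ykug,xsti] -> 12 lines: qfpa rjk qddd cdza ykk ykug xsti svbfr cxkb pgm lzqr slma
Hunk 3: at line 5 remove [xsti,svbfr] add [qyz,szf] -> 12 lines: qfpa rjk qddd cdza ykk ykug qyz szf cxkb pgm lzqr slma
Hunk 4: at line 4 remove [ykk] add [vlj,tadfr,iubll] -> 14 lines: qfpa rjk qddd cdza vlj tadfr iubll ykug qyz szf cxkb pgm lzqr slma
Final line count: 14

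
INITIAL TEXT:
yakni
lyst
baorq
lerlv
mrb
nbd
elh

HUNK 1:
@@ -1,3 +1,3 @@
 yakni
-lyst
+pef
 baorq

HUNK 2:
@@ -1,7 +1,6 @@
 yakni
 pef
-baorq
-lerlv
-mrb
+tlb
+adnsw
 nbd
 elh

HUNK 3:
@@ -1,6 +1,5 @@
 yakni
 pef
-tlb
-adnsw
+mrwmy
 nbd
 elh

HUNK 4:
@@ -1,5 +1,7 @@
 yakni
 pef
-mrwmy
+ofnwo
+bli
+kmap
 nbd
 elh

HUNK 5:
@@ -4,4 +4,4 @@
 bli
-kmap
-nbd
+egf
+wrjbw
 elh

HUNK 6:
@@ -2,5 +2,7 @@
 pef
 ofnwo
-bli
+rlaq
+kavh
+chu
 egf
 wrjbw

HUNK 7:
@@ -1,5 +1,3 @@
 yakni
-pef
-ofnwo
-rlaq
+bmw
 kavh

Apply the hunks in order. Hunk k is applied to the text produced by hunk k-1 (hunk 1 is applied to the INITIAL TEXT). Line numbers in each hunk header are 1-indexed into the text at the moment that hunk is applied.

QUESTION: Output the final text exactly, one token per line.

Answer: yakni
bmw
kavh
chu
egf
wrjbw
elh

Derivation:
Hunk 1: at line 1 remove [lyst] add [pef] -> 7 lines: yakni pef baorq lerlv mrb nbd elh
Hunk 2: at line 1 remove [baorq,lerlv,mrb] add [tlb,adnsw] -> 6 lines: yakni pef tlb adnsw nbd elh
Hunk 3: at line 1 remove [tlb,adnsw] add [mrwmy] -> 5 lines: yakni pef mrwmy nbd elh
Hunk 4: at line 1 remove [mrwmy] add [ofnwo,bli,kmap] -> 7 lines: yakni pef ofnwo bli kmap nbd elh
Hunk 5: at line 4 remove [kmap,nbd] add [egf,wrjbw] -> 7 lines: yakni pef ofnwo bli egf wrjbw elh
Hunk 6: at line 2 remove [bli] add [rlaq,kavh,chu] -> 9 lines: yakni pef ofnwo rlaq kavh chu egf wrjbw elh
Hunk 7: at line 1 remove [pef,ofnwo,rlaq] add [bmw] -> 7 lines: yakni bmw kavh chu egf wrjbw elh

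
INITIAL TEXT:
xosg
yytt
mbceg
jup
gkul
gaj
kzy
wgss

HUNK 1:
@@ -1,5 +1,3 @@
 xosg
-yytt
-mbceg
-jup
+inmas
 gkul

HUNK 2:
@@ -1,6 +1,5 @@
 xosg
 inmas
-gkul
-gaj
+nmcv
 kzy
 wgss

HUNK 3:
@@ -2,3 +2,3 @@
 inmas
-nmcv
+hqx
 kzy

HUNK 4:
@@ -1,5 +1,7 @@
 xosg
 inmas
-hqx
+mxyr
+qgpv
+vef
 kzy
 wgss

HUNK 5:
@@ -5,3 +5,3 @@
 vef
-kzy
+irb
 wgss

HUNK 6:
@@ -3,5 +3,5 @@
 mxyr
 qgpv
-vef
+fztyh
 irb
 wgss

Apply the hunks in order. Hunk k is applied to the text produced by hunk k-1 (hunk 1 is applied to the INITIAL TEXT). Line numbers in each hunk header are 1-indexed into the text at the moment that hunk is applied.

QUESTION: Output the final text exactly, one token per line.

Hunk 1: at line 1 remove [yytt,mbceg,jup] add [inmas] -> 6 lines: xosg inmas gkul gaj kzy wgss
Hunk 2: at line 1 remove [gkul,gaj] add [nmcv] -> 5 lines: xosg inmas nmcv kzy wgss
Hunk 3: at line 2 remove [nmcv] add [hqx] -> 5 lines: xosg inmas hqx kzy wgss
Hunk 4: at line 1 remove [hqx] add [mxyr,qgpv,vef] -> 7 lines: xosg inmas mxyr qgpv vef kzy wgss
Hunk 5: at line 5 remove [kzy] add [irb] -> 7 lines: xosg inmas mxyr qgpv vef irb wgss
Hunk 6: at line 3 remove [vef] add [fztyh] -> 7 lines: xosg inmas mxyr qgpv fztyh irb wgss

Answer: xosg
inmas
mxyr
qgpv
fztyh
irb
wgss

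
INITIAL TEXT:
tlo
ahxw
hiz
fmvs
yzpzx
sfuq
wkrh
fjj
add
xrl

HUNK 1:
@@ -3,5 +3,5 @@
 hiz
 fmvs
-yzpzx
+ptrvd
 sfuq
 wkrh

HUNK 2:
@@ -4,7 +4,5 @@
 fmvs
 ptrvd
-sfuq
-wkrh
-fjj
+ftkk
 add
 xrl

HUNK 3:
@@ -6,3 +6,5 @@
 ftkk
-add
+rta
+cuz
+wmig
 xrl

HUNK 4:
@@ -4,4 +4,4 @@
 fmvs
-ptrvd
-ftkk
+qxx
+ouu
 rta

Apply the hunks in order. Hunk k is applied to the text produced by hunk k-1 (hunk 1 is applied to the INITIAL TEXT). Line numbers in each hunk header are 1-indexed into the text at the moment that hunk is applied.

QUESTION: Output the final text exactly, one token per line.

Answer: tlo
ahxw
hiz
fmvs
qxx
ouu
rta
cuz
wmig
xrl

Derivation:
Hunk 1: at line 3 remove [yzpzx] add [ptrvd] -> 10 lines: tlo ahxw hiz fmvs ptrvd sfuq wkrh fjj add xrl
Hunk 2: at line 4 remove [sfuq,wkrh,fjj] add [ftkk] -> 8 lines: tlo ahxw hiz fmvs ptrvd ftkk add xrl
Hunk 3: at line 6 remove [add] add [rta,cuz,wmig] -> 10 lines: tlo ahxw hiz fmvs ptrvd ftkk rta cuz wmig xrl
Hunk 4: at line 4 remove [ptrvd,ftkk] add [qxx,ouu] -> 10 lines: tlo ahxw hiz fmvs qxx ouu rta cuz wmig xrl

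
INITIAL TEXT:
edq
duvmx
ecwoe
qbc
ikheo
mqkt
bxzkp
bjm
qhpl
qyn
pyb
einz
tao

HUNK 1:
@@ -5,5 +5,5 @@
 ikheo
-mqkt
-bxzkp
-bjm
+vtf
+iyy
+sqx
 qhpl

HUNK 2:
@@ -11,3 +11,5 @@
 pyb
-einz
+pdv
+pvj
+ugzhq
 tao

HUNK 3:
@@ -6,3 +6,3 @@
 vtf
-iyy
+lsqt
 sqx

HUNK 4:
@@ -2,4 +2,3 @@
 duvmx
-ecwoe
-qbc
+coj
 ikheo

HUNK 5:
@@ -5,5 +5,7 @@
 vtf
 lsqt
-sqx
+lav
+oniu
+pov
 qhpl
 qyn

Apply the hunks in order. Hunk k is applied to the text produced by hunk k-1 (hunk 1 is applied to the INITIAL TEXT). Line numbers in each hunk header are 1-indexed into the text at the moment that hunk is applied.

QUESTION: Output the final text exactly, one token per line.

Answer: edq
duvmx
coj
ikheo
vtf
lsqt
lav
oniu
pov
qhpl
qyn
pyb
pdv
pvj
ugzhq
tao

Derivation:
Hunk 1: at line 5 remove [mqkt,bxzkp,bjm] add [vtf,iyy,sqx] -> 13 lines: edq duvmx ecwoe qbc ikheo vtf iyy sqx qhpl qyn pyb einz tao
Hunk 2: at line 11 remove [einz] add [pdv,pvj,ugzhq] -> 15 lines: edq duvmx ecwoe qbc ikheo vtf iyy sqx qhpl qyn pyb pdv pvj ugzhq tao
Hunk 3: at line 6 remove [iyy] add [lsqt] -> 15 lines: edq duvmx ecwoe qbc ikheo vtf lsqt sqx qhpl qyn pyb pdv pvj ugzhq tao
Hunk 4: at line 2 remove [ecwoe,qbc] add [coj] -> 14 lines: edq duvmx coj ikheo vtf lsqt sqx qhpl qyn pyb pdv pvj ugzhq tao
Hunk 5: at line 5 remove [sqx] add [lav,oniu,pov] -> 16 lines: edq duvmx coj ikheo vtf lsqt lav oniu pov qhpl qyn pyb pdv pvj ugzhq tao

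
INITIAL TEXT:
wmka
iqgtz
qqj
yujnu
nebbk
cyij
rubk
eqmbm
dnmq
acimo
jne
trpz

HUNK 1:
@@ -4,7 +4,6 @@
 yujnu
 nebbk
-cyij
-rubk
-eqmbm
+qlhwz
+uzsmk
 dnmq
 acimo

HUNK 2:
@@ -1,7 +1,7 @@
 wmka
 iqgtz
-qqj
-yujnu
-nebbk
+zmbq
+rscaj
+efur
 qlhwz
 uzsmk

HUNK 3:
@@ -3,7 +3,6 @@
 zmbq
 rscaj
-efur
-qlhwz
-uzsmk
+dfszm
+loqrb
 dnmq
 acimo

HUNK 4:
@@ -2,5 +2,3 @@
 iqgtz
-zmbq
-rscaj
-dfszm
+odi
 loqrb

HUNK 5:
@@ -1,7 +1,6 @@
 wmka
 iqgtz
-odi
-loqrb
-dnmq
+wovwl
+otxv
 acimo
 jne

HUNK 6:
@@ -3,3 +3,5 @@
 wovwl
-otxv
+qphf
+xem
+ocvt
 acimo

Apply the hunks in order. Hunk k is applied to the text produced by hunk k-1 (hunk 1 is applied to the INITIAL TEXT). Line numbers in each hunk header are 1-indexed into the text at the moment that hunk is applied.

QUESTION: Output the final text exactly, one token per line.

Hunk 1: at line 4 remove [cyij,rubk,eqmbm] add [qlhwz,uzsmk] -> 11 lines: wmka iqgtz qqj yujnu nebbk qlhwz uzsmk dnmq acimo jne trpz
Hunk 2: at line 1 remove [qqj,yujnu,nebbk] add [zmbq,rscaj,efur] -> 11 lines: wmka iqgtz zmbq rscaj efur qlhwz uzsmk dnmq acimo jne trpz
Hunk 3: at line 3 remove [efur,qlhwz,uzsmk] add [dfszm,loqrb] -> 10 lines: wmka iqgtz zmbq rscaj dfszm loqrb dnmq acimo jne trpz
Hunk 4: at line 2 remove [zmbq,rscaj,dfszm] add [odi] -> 8 lines: wmka iqgtz odi loqrb dnmq acimo jne trpz
Hunk 5: at line 1 remove [odi,loqrb,dnmq] add [wovwl,otxv] -> 7 lines: wmka iqgtz wovwl otxv acimo jne trpz
Hunk 6: at line 3 remove [otxv] add [qphf,xem,ocvt] -> 9 lines: wmka iqgtz wovwl qphf xem ocvt acimo jne trpz

Answer: wmka
iqgtz
wovwl
qphf
xem
ocvt
acimo
jne
trpz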